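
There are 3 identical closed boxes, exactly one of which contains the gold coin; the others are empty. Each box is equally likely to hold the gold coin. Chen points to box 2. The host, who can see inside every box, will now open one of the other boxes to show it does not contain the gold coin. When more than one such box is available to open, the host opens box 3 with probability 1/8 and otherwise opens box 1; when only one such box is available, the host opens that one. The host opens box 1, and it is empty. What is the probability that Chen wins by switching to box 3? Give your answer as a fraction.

8/15

Condition on the true location of the gold coin.
If it is in box 1 (prior 1/3): the host opened box 1, so this case is ruled out; weight (1/3)·0 = 0.
If it is in box 2 (prior 1/3): box 3 is available but not opened, probability 7/8; weight (1/3)·(7/8) = 7/24.
If it is in box 3 (prior 1/3): only box 1 is available, probability 1; weight (1/3)·1 = 1/3.
The weights sum to 5/8.
So P(the gold coin in box 3 | the host opened box 1) = (1/3) / (5/8) = 8/15.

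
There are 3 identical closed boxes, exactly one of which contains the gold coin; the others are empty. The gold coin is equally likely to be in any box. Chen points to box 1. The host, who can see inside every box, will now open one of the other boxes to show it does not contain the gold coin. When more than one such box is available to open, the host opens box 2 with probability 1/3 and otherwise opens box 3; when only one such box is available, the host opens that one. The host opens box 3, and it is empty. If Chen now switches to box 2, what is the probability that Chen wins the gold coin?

Consider each possible location of the gold coin in turn.
If it is in box 1 (prior 1/3): box 2 is available but not opened, probability 2/3; weight (1/3)·(2/3) = 2/9.
If it is in box 2 (prior 1/3): only box 3 is available, probability 1; weight (1/3)·1 = 1/3.
If it is in box 3 (prior 1/3): the host opened box 3, so this case is ruled out; weight (1/3)·0 = 0.
The weights sum to 5/9.
So P(the gold coin in box 2 | the host opened box 3) = (1/3) / (5/9) = 3/5.

3/5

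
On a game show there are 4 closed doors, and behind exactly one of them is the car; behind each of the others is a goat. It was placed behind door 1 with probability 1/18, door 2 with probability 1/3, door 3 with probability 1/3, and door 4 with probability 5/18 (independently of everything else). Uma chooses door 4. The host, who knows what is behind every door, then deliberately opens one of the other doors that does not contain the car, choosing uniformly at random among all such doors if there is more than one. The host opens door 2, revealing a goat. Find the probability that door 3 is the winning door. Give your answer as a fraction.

Apply Bayes' rule, conditioning on where the car actually is.
If it is behind door 1 (prior 1/18): the host has 2 equally likely choices, so probability 1/2; weight (1/18)·(1/2) = 1/36.
If it is behind door 2 (prior 1/3): the host opened door 2, so this case is ruled out; weight (1/3)·0 = 0.
If it is behind door 3 (prior 1/3): the host has 2 equally likely choices, so probability 1/2; weight (1/3)·(1/2) = 1/6.
If it is behind door 4 (prior 5/18): the host has 3 equally likely choices, so probability 1/3; weight (5/18)·(1/3) = 5/54.
The weights sum to 31/108.
So P(the car behind door 3 | the host opened door 2) = (1/6) / (31/108) = 18/31.

18/31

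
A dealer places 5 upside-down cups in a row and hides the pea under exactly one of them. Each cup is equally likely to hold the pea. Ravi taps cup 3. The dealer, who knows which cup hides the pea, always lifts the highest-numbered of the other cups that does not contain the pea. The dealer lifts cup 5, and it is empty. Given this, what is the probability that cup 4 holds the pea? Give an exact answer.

1/4

Consider each possible location of the pea in turn.
If it is under any of cups 1, 2, 3, and 4 (prior 1/5 each): cup 5 is the highest-numbered option available, probability 1; weight (1/5)·1 = 1/5 each.
If it is under cup 5 (prior 1/5): the dealer opened cup 5, so this case is ruled out; weight (1/5)·0 = 0.
The weights sum to 4/5.
So P(the pea under cup 4 | the dealer opened cup 5) = (1/5) / (4/5) = 1/4.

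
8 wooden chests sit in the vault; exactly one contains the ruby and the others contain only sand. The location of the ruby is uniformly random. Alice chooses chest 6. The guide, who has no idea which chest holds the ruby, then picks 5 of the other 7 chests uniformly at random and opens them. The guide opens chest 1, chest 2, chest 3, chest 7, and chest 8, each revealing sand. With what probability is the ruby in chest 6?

Condition on the true location of the ruby.
If it is in any of chests 1, 2, 3, 7, and 8 (prior 1/8 each): that chest was opened and seen not to hold the prize — ruled out; weight (1/8)·0 = 0 each.
If it is in any of chests 4, 5, and 6 (prior 1/8 each): the guide picks exactly this set with probability 1/21 regardless, and none is the prize; weight (1/8)·(1/21) = 1/168 each.
The weights sum to 1/56.
So P(the ruby in chest 6 | the guide opened chest 1, chest 2, chest 3, chest 7, and chest 8) = (1/168) / (1/56) = 1/3.

1/3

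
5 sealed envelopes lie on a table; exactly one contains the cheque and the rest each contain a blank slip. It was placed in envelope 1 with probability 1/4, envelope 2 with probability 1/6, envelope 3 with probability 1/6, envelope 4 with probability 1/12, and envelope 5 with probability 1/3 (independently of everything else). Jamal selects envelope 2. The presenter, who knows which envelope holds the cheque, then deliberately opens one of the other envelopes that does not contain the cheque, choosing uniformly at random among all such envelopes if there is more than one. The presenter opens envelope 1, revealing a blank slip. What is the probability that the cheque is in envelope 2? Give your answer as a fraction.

Condition on the true location of the cheque.
If it is in envelope 1 (prior 1/4): the presenter opened envelope 1, so this case is ruled out; weight (1/4)·0 = 0.
If it is in envelope 2 (prior 1/6): the presenter has 4 equally likely choices, so probability 1/4; weight (1/6)·(1/4) = 1/24.
If it is in envelope 3 (prior 1/6): the presenter has 3 equally likely choices, so probability 1/3; weight (1/6)·(1/3) = 1/18.
If it is in envelope 4 (prior 1/12): the presenter has 3 equally likely choices, so probability 1/3; weight (1/12)·(1/3) = 1/36.
If it is in envelope 5 (prior 1/3): the presenter has 3 equally likely choices, so probability 1/3; weight (1/3)·(1/3) = 1/9.
The weights sum to 17/72.
So P(the cheque in envelope 2 | the presenter opened envelope 1) = (1/24) / (17/72) = 3/17.

3/17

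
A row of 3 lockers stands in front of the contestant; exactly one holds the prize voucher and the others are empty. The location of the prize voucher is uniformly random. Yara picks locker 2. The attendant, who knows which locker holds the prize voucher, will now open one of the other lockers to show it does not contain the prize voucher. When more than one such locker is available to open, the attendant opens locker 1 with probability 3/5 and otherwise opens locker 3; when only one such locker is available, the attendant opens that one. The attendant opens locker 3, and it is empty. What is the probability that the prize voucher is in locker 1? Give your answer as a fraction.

5/7

Condition on the true location of the prize voucher.
If it is in locker 1 (prior 1/3): only locker 3 is available, probability 1; weight (1/3)·1 = 1/3.
If it is in locker 2 (prior 1/3): locker 1 is available but not opened, probability 2/5; weight (1/3)·(2/5) = 2/15.
If it is in locker 3 (prior 1/3): the attendant opened locker 3, so this case is ruled out; weight (1/3)·0 = 0.
The weights sum to 7/15.
So P(the prize voucher in locker 1 | the attendant opened locker 3) = (1/3) / (7/15) = 5/7.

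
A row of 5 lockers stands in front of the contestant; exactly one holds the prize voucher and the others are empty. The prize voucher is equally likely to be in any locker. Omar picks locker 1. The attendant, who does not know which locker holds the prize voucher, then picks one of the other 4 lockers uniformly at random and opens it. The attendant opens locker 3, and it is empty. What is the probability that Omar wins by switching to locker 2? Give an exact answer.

1/4

Because the attendant chose which locker to open without knowing where the prize voucher is, the choice is independent of the prize location. Learning that locker 3 does not hold the prize voucher simply rules out that one location and leaves the remaining 4 lockers still equally likely by symmetry.
So P(the prize voucher in locker 2) = 1/4.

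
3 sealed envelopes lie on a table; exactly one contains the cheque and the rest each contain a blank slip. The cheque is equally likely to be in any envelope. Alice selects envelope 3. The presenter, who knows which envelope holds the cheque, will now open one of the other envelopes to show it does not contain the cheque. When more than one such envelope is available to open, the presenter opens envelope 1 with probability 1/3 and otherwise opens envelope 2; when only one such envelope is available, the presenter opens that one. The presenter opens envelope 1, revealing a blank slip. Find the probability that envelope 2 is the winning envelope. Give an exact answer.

Consider each possible location of the cheque in turn.
If it is in envelope 1 (prior 1/3): the presenter opened envelope 1, so this case is ruled out; weight (1/3)·0 = 0.
If it is in envelope 2 (prior 1/3): only envelope 1 is available, probability 1; weight (1/3)·1 = 1/3.
If it is in envelope 3 (prior 1/3): envelope 1 is available, opened with probability 1/3; weight (1/3)·(1/3) = 1/9.
The weights sum to 4/9.
So P(the cheque in envelope 2 | the presenter opened envelope 1) = (1/3) / (4/9) = 3/4.

3/4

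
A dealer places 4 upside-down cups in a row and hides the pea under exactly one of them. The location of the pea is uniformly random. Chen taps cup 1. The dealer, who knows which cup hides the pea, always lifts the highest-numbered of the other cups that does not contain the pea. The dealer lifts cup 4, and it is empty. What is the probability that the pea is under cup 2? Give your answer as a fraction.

1/3

Consider each possible location of the pea in turn.
If it is under any of cups 1, 2, and 3 (prior 1/4 each): cup 4 is the highest-numbered option available, probability 1; weight (1/4)·1 = 1/4 each.
If it is under cup 4 (prior 1/4): the dealer opened cup 4, so this case is ruled out; weight (1/4)·0 = 0.
The weights sum to 3/4.
So P(the pea under cup 2 | the dealer opened cup 4) = (1/4) / (3/4) = 1/3.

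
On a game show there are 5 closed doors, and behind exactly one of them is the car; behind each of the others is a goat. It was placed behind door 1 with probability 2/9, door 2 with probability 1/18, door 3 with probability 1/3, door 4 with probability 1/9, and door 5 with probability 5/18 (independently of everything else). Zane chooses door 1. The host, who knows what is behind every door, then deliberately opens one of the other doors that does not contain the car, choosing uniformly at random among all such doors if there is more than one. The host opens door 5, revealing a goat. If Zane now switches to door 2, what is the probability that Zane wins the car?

1/12

Condition on the true location of the car.
If it is behind door 1 (prior 2/9): the host has 4 equally likely choices, so probability 1/4; weight (2/9)·(1/4) = 1/18.
If it is behind door 2 (prior 1/18): the host has 3 equally likely choices, so probability 1/3; weight (1/18)·(1/3) = 1/54.
If it is behind door 3 (prior 1/3): the host has 3 equally likely choices, so probability 1/3; weight (1/3)·(1/3) = 1/9.
If it is behind door 4 (prior 1/9): the host has 3 equally likely choices, so probability 1/3; weight (1/9)·(1/3) = 1/27.
If it is behind door 5 (prior 5/18): the host opened door 5, so this case is ruled out; weight (5/18)·0 = 0.
The weights sum to 2/9.
So P(the car behind door 2 | the host opened door 5) = (1/54) / (2/9) = 1/12.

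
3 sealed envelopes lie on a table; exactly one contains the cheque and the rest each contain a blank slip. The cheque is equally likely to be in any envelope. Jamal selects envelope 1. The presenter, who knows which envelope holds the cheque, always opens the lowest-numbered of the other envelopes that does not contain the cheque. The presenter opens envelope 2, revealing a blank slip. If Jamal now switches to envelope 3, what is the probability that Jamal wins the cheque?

1/2

Apply Bayes' rule, conditioning on where the cheque actually is.
If it is in either of envelopes 1 and 3 (prior 1/3 each): envelope 2 is the lowest-numbered option available, probability 1; weight (1/3)·1 = 1/3 each.
If it is in envelope 2 (prior 1/3): the presenter opened envelope 2, so this case is ruled out; weight (1/3)·0 = 0.
The weights sum to 2/3.
So P(the cheque in envelope 3 | the presenter opened envelope 2) = (1/3) / (2/3) = 1/2.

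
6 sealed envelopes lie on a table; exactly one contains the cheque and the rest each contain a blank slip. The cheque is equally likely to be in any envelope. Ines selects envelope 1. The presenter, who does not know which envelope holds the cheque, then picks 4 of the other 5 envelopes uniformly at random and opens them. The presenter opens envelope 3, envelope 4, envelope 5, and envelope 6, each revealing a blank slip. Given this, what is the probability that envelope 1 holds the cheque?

Condition on the true location of the cheque.
If it is in either of envelopes 1 and 2 (prior 1/6 each): the presenter picks exactly this set with probability 1/5 regardless, and none is the prize; weight (1/6)·(1/5) = 1/30 each.
If it is in any of envelopes 3, 4, 5, and 6 (prior 1/6 each): that envelope was opened and seen not to hold the prize — ruled out; weight (1/6)·0 = 0 each.
The weights sum to 1/15.
So P(the cheque in envelope 1 | the presenter opened envelope 3, envelope 4, envelope 5, and envelope 6) = (1/30) / (1/15) = 1/2.

1/2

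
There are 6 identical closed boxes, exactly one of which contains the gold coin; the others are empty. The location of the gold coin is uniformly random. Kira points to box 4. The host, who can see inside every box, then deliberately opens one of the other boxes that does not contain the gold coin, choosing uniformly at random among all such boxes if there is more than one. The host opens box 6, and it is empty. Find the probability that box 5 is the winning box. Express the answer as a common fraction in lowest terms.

5/24

Apply Bayes' rule, conditioning on where the gold coin actually is.
If it is in any of boxes 1, 2, 3, and 5 (prior 1/6 each): the host has 4 equally likely choices, so probability 1/4; weight (1/6)·(1/4) = 1/24 each.
If it is in box 4 (prior 1/6): the host has 5 equally likely choices, so probability 1/5; weight (1/6)·(1/5) = 1/30.
If it is in box 6 (prior 1/6): the host opened box 6, so this case is ruled out; weight (1/6)·0 = 0.
The weights sum to 1/5.
So P(the gold coin in box 5 | the host opened box 6) = (1/24) / (1/5) = 5/24.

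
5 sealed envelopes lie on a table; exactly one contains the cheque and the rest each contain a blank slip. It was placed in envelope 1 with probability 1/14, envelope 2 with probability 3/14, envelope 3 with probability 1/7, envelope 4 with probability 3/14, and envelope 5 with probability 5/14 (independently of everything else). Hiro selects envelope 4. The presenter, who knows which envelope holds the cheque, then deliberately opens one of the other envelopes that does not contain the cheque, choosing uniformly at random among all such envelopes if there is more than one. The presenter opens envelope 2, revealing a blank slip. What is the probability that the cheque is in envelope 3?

Consider each possible location of the cheque in turn.
If it is in envelope 1 (prior 1/14): the presenter has 3 equally likely choices, so probability 1/3; weight (1/14)·(1/3) = 1/42.
If it is in envelope 2 (prior 3/14): the presenter opened envelope 2, so this case is ruled out; weight (3/14)·0 = 0.
If it is in envelope 3 (prior 1/7): the presenter has 3 equally likely choices, so probability 1/3; weight (1/7)·(1/3) = 1/21.
If it is in envelope 4 (prior 3/14): the presenter has 4 equally likely choices, so probability 1/4; weight (3/14)·(1/4) = 3/56.
If it is in envelope 5 (prior 5/14): the presenter has 3 equally likely choices, so probability 1/3; weight (5/14)·(1/3) = 5/42.
The weights sum to 41/168.
So P(the cheque in envelope 3 | the presenter opened envelope 2) = (1/21) / (41/168) = 8/41.

8/41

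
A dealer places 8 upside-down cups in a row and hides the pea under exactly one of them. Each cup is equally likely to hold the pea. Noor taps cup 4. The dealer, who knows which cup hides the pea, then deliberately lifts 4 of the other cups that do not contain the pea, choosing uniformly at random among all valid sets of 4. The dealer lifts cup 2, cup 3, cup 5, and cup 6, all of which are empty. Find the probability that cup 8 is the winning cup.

7/24

Condition on the true location of the pea.
If it is under any of cups 1, 7, and 8 (prior 1/8 each): the dealer has 15 equally likely choices, so probability 1/15; weight (1/8)·(1/15) = 1/120 each.
If it is under any of cups 2, 3, 5, and 6 (prior 1/8 each): that cup was opened and seen not to hold the prize — ruled out; weight (1/8)·0 = 0 each.
If it is under cup 4 (prior 1/8): the dealer has 35 equally likely choices, so probability 1/35; weight (1/8)·(1/35) = 1/280.
The weights sum to 1/35.
So P(the pea under cup 8 | the dealer opened cup 2, cup 3, cup 5, and cup 6) = (1/120) / (1/35) = 7/24.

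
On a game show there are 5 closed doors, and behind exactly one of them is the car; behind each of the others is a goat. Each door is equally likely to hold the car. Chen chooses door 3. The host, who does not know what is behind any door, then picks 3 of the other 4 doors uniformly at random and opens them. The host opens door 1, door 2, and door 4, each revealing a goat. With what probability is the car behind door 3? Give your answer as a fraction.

1/2

Consider each possible location of the car in turn.
If it is behind any of doors 1, 2, and 4 (prior 1/5 each): that door was opened and seen not to hold the prize — ruled out; weight (1/5)·0 = 0 each.
If it is behind either of doors 3 and 5 (prior 1/5 each): the host picks exactly this set with probability 1/4 regardless, and none is the prize; weight (1/5)·(1/4) = 1/20 each.
The weights sum to 1/10.
So P(the car behind door 3 | the host opened door 1, door 2, and door 4) = (1/20) / (1/10) = 1/2.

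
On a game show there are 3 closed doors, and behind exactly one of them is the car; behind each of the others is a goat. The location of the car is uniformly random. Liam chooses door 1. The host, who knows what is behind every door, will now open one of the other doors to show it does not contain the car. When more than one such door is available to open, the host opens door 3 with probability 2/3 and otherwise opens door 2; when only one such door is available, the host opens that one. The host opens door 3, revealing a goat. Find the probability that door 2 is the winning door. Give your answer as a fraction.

Condition on the true location of the car.
If it is behind door 1 (prior 1/3): door 3 is available, opened with probability 2/3; weight (1/3)·(2/3) = 2/9.
If it is behind door 2 (prior 1/3): only door 3 is available, probability 1; weight (1/3)·1 = 1/3.
If it is behind door 3 (prior 1/3): the host opened door 3, so this case is ruled out; weight (1/3)·0 = 0.
The weights sum to 5/9.
So P(the car behind door 2 | the host opened door 3) = (1/3) / (5/9) = 3/5.

3/5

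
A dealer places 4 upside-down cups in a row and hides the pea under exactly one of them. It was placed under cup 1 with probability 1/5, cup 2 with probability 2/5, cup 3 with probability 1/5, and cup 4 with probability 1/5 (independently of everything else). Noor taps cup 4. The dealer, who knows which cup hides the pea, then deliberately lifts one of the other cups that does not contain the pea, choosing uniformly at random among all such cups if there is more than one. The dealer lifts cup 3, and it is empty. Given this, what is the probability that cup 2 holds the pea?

Consider each possible location of the pea in turn.
If it is under cup 1 (prior 1/5): the dealer has 2 equally likely choices, so probability 1/2; weight (1/5)·(1/2) = 1/10.
If it is under cup 2 (prior 2/5): the dealer has 2 equally likely choices, so probability 1/2; weight (2/5)·(1/2) = 1/5.
If it is under cup 3 (prior 1/5): the dealer opened cup 3, so this case is ruled out; weight (1/5)·0 = 0.
If it is under cup 4 (prior 1/5): the dealer has 3 equally likely choices, so probability 1/3; weight (1/5)·(1/3) = 1/15.
The weights sum to 11/30.
So P(the pea under cup 2 | the dealer opened cup 3) = (1/5) / (11/30) = 6/11.

6/11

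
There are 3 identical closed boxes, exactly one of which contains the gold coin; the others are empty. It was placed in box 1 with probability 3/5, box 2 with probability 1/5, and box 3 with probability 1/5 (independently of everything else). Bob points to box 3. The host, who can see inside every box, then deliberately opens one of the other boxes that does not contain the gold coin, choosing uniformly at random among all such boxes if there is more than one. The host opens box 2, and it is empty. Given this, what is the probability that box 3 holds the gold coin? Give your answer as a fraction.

1/7

Apply Bayes' rule, conditioning on where the gold coin actually is.
If it is in box 1 (prior 3/5): the host has no choice, probability 1; weight (3/5)·1 = 3/5.
If it is in box 2 (prior 1/5): the host opened box 2, so this case is ruled out; weight (1/5)·0 = 0.
If it is in box 3 (prior 1/5): the host has 2 equally likely choices, so probability 1/2; weight (1/5)·(1/2) = 1/10.
The weights sum to 7/10.
So P(the gold coin in box 3 | the host opened box 2) = (1/10) / (7/10) = 1/7.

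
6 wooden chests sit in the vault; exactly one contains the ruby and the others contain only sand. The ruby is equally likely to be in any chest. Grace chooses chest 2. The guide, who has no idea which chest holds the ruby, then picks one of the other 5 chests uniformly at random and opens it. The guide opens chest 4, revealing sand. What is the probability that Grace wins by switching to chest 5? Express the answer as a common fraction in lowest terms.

Condition on the true location of the ruby.
If it is in any of chests 1, 2, 3, 5, and 6 (prior 1/6 each): the guide picks chest 4 with probability 1/5 regardless, and it is not the prize; weight (1/6)·(1/5) = 1/30 each.
If it is in chest 4 (prior 1/6): the guide opened chest 4, so this case is ruled out; weight (1/6)·0 = 0.
The weights sum to 1/6.
So P(the ruby in chest 5 | the guide opened chest 4) = (1/30) / (1/6) = 1/5.

1/5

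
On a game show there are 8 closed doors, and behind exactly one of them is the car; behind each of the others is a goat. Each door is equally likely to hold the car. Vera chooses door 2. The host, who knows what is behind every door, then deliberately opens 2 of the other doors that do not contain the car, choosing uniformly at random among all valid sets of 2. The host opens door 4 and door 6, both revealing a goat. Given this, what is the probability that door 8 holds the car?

Condition on the true location of the car.
If it is behind any of doors 1, 3, 5, 7, and 8 (prior 1/8 each): the host has 15 equally likely choices, so probability 1/15; weight (1/8)·(1/15) = 1/120 each.
If it is behind door 2 (prior 1/8): the host has 21 equally likely choices, so probability 1/21; weight (1/8)·(1/21) = 1/168.
If it is behind either of doors 4 and 6 (prior 1/8 each): that door was opened and seen not to hold the prize — ruled out; weight (1/8)·0 = 0 each.
The weights sum to 1/21.
So P(the car behind door 8 | the host opened door 4 and door 6) = (1/120) / (1/21) = 7/40.

7/40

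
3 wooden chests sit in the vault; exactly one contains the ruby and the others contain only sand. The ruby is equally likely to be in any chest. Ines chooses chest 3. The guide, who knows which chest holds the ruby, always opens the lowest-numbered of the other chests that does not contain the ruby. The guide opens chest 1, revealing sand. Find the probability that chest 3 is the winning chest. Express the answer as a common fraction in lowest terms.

Apply Bayes' rule, conditioning on where the ruby actually is.
If it is in chest 1 (prior 1/3): the guide opened chest 1, so this case is ruled out; weight (1/3)·0 = 0.
If it is in either of chests 2 and 3 (prior 1/3 each): chest 1 is the lowest-numbered option available, probability 1; weight (1/3)·1 = 1/3 each.
The weights sum to 2/3.
So P(the ruby in chest 3 | the guide opened chest 1) = (1/3) / (2/3) = 1/2.

1/2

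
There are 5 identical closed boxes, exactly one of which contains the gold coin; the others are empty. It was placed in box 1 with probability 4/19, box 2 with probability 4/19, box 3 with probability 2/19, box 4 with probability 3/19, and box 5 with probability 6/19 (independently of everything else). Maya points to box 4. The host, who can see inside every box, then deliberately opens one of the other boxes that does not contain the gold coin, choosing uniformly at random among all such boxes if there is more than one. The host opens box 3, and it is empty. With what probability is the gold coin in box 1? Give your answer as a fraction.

Consider each possible location of the gold coin in turn.
If it is in either of boxes 1 and 2 (prior 4/19 each): the host has 3 equally likely choices, so probability 1/3; weight (4/19)·(1/3) = 4/57 each.
If it is in box 3 (prior 2/19): the host opened box 3, so this case is ruled out; weight (2/19)·0 = 0.
If it is in box 4 (prior 3/19): the host has 4 equally likely choices, so probability 1/4; weight (3/19)·(1/4) = 3/76.
If it is in box 5 (prior 6/19): the host has 3 equally likely choices, so probability 1/3; weight (6/19)·(1/3) = 2/19.
The weights sum to 65/228.
So P(the gold coin in box 1 | the host opened box 3) = (4/57) / (65/228) = 16/65.

16/65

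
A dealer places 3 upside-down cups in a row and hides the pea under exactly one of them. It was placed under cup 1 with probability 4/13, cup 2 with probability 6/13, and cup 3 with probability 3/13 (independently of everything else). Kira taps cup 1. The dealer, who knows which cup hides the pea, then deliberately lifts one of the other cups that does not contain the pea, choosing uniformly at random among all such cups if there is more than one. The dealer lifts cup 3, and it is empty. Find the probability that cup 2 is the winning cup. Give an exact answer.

3/4

Condition on the true location of the pea.
If it is under cup 1 (prior 4/13): the dealer has 2 equally likely choices, so probability 1/2; weight (4/13)·(1/2) = 2/13.
If it is under cup 2 (prior 6/13): the dealer has no choice, probability 1; weight (6/13)·1 = 6/13.
If it is under cup 3 (prior 3/13): the dealer opened cup 3, so this case is ruled out; weight (3/13)·0 = 0.
The weights sum to 8/13.
So P(the pea under cup 2 | the dealer opened cup 3) = (6/13) / (8/13) = 3/4.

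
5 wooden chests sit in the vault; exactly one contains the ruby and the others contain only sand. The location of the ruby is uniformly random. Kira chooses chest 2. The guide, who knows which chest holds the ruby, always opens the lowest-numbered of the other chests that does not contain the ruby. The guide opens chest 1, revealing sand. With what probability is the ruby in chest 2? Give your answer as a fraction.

1/4

Consider each possible location of the ruby in turn.
If it is in chest 1 (prior 1/5): the guide opened chest 1, so this case is ruled out; weight (1/5)·0 = 0.
If it is in any of chests 2, 3, 4, and 5 (prior 1/5 each): chest 1 is the lowest-numbered option available, probability 1; weight (1/5)·1 = 1/5 each.
The weights sum to 4/5.
So P(the ruby in chest 2 | the guide opened chest 1) = (1/5) / (4/5) = 1/4.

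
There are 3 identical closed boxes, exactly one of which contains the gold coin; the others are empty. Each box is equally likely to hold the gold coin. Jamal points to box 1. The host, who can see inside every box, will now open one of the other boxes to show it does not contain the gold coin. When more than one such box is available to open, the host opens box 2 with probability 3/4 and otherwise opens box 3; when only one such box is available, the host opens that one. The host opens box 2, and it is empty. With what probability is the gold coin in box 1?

Consider each possible location of the gold coin in turn.
If it is in box 1 (prior 1/3): box 2 is available, opened with probability 3/4; weight (1/3)·(3/4) = 1/4.
If it is in box 2 (prior 1/3): the host opened box 2, so this case is ruled out; weight (1/3)·0 = 0.
If it is in box 3 (prior 1/3): only box 2 is available, probability 1; weight (1/3)·1 = 1/3.
The weights sum to 7/12.
So P(the gold coin in box 1 | the host opened box 2) = (1/4) / (7/12) = 3/7.

3/7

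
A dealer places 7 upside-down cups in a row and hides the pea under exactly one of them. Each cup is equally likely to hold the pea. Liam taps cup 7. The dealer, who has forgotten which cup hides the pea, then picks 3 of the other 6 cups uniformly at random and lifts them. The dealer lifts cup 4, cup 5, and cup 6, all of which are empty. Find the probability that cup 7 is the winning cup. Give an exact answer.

1/4

Consider each possible location of the pea in turn.
If it is under any of cups 1, 2, 3, and 7 (prior 1/7 each): the dealer picks exactly this set with probability 1/20 regardless, and none is the prize; weight (1/7)·(1/20) = 1/140 each.
If it is under any of cups 4, 5, and 6 (prior 1/7 each): that cup was opened and seen not to hold the prize — ruled out; weight (1/7)·0 = 0 each.
The weights sum to 1/35.
So P(the pea under cup 7 | the dealer opened cup 4, cup 5, and cup 6) = (1/140) / (1/35) = 1/4.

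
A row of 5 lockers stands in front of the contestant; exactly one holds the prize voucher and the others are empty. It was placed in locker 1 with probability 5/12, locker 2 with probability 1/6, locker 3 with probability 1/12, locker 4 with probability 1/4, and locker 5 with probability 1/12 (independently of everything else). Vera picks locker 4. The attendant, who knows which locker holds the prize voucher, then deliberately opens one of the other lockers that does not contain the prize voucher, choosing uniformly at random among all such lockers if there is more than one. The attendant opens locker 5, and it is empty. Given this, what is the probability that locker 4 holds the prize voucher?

9/41

Consider each possible location of the prize voucher in turn.
If it is in locker 1 (prior 5/12): the attendant has 3 equally likely choices, so probability 1/3; weight (5/12)·(1/3) = 5/36.
If it is in locker 2 (prior 1/6): the attendant has 3 equally likely choices, so probability 1/3; weight (1/6)·(1/3) = 1/18.
If it is in locker 3 (prior 1/12): the attendant has 3 equally likely choices, so probability 1/3; weight (1/12)·(1/3) = 1/36.
If it is in locker 4 (prior 1/4): the attendant has 4 equally likely choices, so probability 1/4; weight (1/4)·(1/4) = 1/16.
If it is in locker 5 (prior 1/12): the attendant opened locker 5, so this case is ruled out; weight (1/12)·0 = 0.
The weights sum to 41/144.
So P(the prize voucher in locker 4 | the attendant opened locker 5) = (1/16) / (41/144) = 9/41.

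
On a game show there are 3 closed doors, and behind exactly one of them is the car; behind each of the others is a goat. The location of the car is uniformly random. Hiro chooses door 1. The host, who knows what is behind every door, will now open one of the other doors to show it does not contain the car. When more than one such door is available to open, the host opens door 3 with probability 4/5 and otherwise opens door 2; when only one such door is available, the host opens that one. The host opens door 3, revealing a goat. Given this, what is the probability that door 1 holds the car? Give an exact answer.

Apply Bayes' rule, conditioning on where the car actually is.
If it is behind door 1 (prior 1/3): door 3 is available, opened with probability 4/5; weight (1/3)·(4/5) = 4/15.
If it is behind door 2 (prior 1/3): only door 3 is available, probability 1; weight (1/3)·1 = 1/3.
If it is behind door 3 (prior 1/3): the host opened door 3, so this case is ruled out; weight (1/3)·0 = 0.
The weights sum to 3/5.
So P(the car behind door 1 | the host opened door 3) = (4/15) / (3/5) = 4/9.

4/9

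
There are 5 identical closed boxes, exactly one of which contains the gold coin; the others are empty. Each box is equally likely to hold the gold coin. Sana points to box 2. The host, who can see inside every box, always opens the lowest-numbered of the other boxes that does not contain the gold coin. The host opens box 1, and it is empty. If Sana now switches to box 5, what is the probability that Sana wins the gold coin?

Apply Bayes' rule, conditioning on where the gold coin actually is.
If it is in box 1 (prior 1/5): the host opened box 1, so this case is ruled out; weight (1/5)·0 = 0.
If it is in any of boxes 2, 3, 4, and 5 (prior 1/5 each): box 1 is the lowest-numbered option available, probability 1; weight (1/5)·1 = 1/5 each.
The weights sum to 4/5.
So P(the gold coin in box 5 | the host opened box 1) = (1/5) / (4/5) = 1/4.

1/4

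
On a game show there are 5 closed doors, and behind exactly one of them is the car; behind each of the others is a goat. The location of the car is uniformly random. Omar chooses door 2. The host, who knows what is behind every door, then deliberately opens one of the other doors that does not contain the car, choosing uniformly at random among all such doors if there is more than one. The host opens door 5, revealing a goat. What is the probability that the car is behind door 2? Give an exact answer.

1/5

Consider each possible location of the car in turn.
If it is behind any of doors 1, 3, and 4 (prior 1/5 each): the host has 3 equally likely choices, so probability 1/3; weight (1/5)·(1/3) = 1/15 each.
If it is behind door 2 (prior 1/5): the host has 4 equally likely choices, so probability 1/4; weight (1/5)·(1/4) = 1/20.
If it is behind door 5 (prior 1/5): the host opened door 5, so this case is ruled out; weight (1/5)·0 = 0.
The weights sum to 1/4.
So P(the car behind door 2 | the host opened door 5) = (1/20) / (1/4) = 1/5.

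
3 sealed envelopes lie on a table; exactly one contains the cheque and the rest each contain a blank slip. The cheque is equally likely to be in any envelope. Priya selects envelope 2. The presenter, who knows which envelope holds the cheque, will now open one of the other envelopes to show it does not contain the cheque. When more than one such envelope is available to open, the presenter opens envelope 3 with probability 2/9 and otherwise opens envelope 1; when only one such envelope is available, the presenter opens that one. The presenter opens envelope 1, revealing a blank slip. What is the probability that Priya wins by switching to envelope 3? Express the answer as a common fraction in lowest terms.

9/16

Consider each possible location of the cheque in turn.
If it is in envelope 1 (prior 1/3): the presenter opened envelope 1, so this case is ruled out; weight (1/3)·0 = 0.
If it is in envelope 2 (prior 1/3): envelope 3 is available but not opened, probability 7/9; weight (1/3)·(7/9) = 7/27.
If it is in envelope 3 (prior 1/3): only envelope 1 is available, probability 1; weight (1/3)·1 = 1/3.
The weights sum to 16/27.
So P(the cheque in envelope 3 | the presenter opened envelope 1) = (1/3) / (16/27) = 9/16.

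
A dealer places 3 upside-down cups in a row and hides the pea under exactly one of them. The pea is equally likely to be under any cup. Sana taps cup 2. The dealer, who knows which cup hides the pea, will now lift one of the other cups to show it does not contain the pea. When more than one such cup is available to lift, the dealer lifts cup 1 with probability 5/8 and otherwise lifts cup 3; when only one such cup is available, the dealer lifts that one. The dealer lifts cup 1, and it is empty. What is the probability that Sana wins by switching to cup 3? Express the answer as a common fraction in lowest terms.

8/13

Condition on the true location of the pea.
If it is under cup 1 (prior 1/3): the dealer opened cup 1, so this case is ruled out; weight (1/3)·0 = 0.
If it is under cup 2 (prior 1/3): cup 1 is available, opened with probability 5/8; weight (1/3)·(5/8) = 5/24.
If it is under cup 3 (prior 1/3): only cup 1 is available, probability 1; weight (1/3)·1 = 1/3.
The weights sum to 13/24.
So P(the pea under cup 3 | the dealer opened cup 1) = (1/3) / (13/24) = 8/13.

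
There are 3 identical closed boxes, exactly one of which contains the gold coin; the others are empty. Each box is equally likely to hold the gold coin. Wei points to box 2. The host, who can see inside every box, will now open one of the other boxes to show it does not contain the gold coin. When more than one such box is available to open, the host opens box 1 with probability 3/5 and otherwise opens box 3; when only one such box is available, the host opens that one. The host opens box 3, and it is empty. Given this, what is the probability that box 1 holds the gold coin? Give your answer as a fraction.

5/7

Apply Bayes' rule, conditioning on where the gold coin actually is.
If it is in box 1 (prior 1/3): only box 3 is available, probability 1; weight (1/3)·1 = 1/3.
If it is in box 2 (prior 1/3): box 1 is available but not opened, probability 2/5; weight (1/3)·(2/5) = 2/15.
If it is in box 3 (prior 1/3): the host opened box 3, so this case is ruled out; weight (1/3)·0 = 0.
The weights sum to 7/15.
So P(the gold coin in box 1 | the host opened box 3) = (1/3) / (7/15) = 5/7.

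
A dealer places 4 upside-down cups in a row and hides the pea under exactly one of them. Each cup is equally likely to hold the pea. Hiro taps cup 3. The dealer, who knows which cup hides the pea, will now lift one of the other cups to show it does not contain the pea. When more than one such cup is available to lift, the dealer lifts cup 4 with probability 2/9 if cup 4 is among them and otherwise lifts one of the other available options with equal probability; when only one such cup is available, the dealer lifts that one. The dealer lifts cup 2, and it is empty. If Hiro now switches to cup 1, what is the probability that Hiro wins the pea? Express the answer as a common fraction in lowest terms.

7/15

Consider each possible location of the pea in turn.
If it is under cup 1 (prior 1/4): cup 4 is available but not opened, probability 7/9; weight (1/4)·(7/9) = 7/36.
If it is under cup 2 (prior 1/4): the dealer opened cup 2, so this case is ruled out; weight (1/4)·0 = 0.
If it is under cup 3 (prior 1/4): cup 4 is available but not opened; cup 2 gets probability (1 − 2/9)/2 = 7/18; weight (1/4)·(7/18) = 7/72.
If it is under cup 4 (prior 1/4): cup 4 holds the prize so is unavailable; the dealer chooses uniformly among the 2 others, probability 1/2; weight (1/4)·(1/2) = 1/8.
The weights sum to 5/12.
So P(the pea under cup 1 | the dealer opened cup 2) = (7/36) / (5/12) = 7/15.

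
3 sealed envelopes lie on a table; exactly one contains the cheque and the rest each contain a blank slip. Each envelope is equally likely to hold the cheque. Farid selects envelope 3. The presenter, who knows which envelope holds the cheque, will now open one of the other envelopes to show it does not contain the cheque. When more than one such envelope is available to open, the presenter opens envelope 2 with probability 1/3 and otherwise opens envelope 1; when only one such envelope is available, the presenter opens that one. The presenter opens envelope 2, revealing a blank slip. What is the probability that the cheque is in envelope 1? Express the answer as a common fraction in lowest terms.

Apply Bayes' rule, conditioning on where the cheque actually is.
If it is in envelope 1 (prior 1/3): only envelope 2 is available, probability 1; weight (1/3)·1 = 1/3.
If it is in envelope 2 (prior 1/3): the presenter opened envelope 2, so this case is ruled out; weight (1/3)·0 = 0.
If it is in envelope 3 (prior 1/3): envelope 2 is available, opened with probability 1/3; weight (1/3)·(1/3) = 1/9.
The weights sum to 4/9.
So P(the cheque in envelope 1 | the presenter opened envelope 2) = (1/3) / (4/9) = 3/4.

3/4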